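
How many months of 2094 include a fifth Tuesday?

A month has five Tuesdays exactly when Tuesday falls within its first (length − 28) days.
Jan: 31 days, starts Fri → 5 of Fri, Sat, Sun
Feb: 28 days, starts Mon → 5 of (none)
Mar: 31 days, starts Mon → 5 of Mon, Tue, Wed ✓
Apr: 30 days, starts Thu → 5 of Thu, Fri
May: 31 days, starts Sat → 5 of Sat, Sun, Mon
Jun: 30 days, starts Tue → 5 of Tue, Wed ✓
Jul: 31 days, starts Thu → 5 of Thu, Fri, Sat
Aug: 31 days, starts Sun → 5 of Sun, Mon, Tue ✓
Sep: 30 days, starts Wed → 5 of Wed, Thu
Oct: 31 days, starts Fri → 5 of Fri, Sat, Sun
Nov: 30 days, starts Mon → 5 of Mon, Tue ✓
Dec: 31 days, starts Wed → 5 of Wed, Thu, Fri
Months with five Tuesdays: Mar, Jun, Aug, Nov.

4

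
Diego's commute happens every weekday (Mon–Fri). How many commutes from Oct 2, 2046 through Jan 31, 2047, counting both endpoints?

Oct 2, 2046 is a Tuesday.
From Oct 2, 2046 to Jan 31, 2047 is 122 days inclusive.
122 = 7 × 17 + 3, so there are 17 full weeks plus 3 extra days.
Each full week contributes 5 weekdays (Mon–Fri): 17 × 5 = 85.
The 3 extra days are Tue, Wed, Thu — 3 of them qualify.
Total: 85 + 3 = 88.

88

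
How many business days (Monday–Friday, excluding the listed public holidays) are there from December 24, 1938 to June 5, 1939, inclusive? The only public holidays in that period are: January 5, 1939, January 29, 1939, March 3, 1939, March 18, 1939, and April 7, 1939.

December 24, 1938 is a Saturday.
The range spans 164 days (inclusive of both endpoints).
164 = 7 × 23 + 3, so there are 23 full weeks plus 3 extra days.
Each full week contributes 5 weekdays (Mon–Fri): 23 × 5 = 115.
The 3 extra days are Sat, Sun, Mon — 1 of them qualifies.
Total: 115 + 1 = 116.
Holidays: January 5, 1939 (Thu); January 29, 1939 (Sun); March 3, 1939 (Fri); March 18, 1939 (Sat); April 7, 1939 (Fri).
3 of the 5 holidays fall on weekdays; the rest are weekends and were already excluded.
Business days: 116 − 3 = 113.

113 business days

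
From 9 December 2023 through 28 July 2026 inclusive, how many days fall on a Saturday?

9 December 2023 is a Saturday.
From 9 December 2023 to 28 July 2026 is 963 days inclusive.
963 = 7 × 137 + 4, so there are 137 full weeks plus 4 extra days.
Each full week contributes one Saturday: 137 so far.
The 4 extra days are Saturday, Sunday, Monday, Tuesday — 1 of them qualifies.
Total: 137 + 1 = 138.

138 Saturdays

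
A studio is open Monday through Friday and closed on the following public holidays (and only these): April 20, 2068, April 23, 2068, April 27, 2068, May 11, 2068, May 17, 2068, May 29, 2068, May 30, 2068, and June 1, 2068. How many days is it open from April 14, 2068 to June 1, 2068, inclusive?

27 working days

April 14, 2068 is a Saturday.
The range spans 49 days (inclusive of both endpoints).
49 = 7 × 7, so the span is exactly 7 full weeks.
Each full week contributes 5 weekdays (Mon–Fri): 7 × 5 = 35.
Holidays: April 20, 2068 (Fri); April 23, 2068 (Mon); April 27, 2068 (Fri); May 11, 2068 (Fri); May 17, 2068 (Thu); May 29, 2068 (Tue); May 30, 2068 (Wed); June 1, 2068 (Fri).
All 8 holidays fall on weekdays, so subtract 8.
Business days: 35 − 8 = 27.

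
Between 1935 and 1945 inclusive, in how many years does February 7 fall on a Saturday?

1

Day of week of February 7 in each year:
1935: Thu, 1936: Fri, 1937: Sun, 1938: Mon, 1939: Tue, 1940: Wed, 1941: Fri, 1942: Sat ✓, 1943: Sun, 1944: Mon, 1945: Wed
Saturdays: 1942.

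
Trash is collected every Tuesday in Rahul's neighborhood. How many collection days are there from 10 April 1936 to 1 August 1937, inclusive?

68

10 April 1936 is a Friday.
The range spans 479 days (inclusive of both endpoints).
479 = 7 × 68 + 3, so there are 68 full weeks plus 3 extra days.
Each full week contributes one Tuesday: 68 so far.
The 3 extra days are Friday, Saturday, Sunday — none qualify.
Total: 68 + 0 = 68.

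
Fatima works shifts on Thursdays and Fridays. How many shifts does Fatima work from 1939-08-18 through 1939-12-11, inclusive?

33

1939-08-18 is a Friday.
The range spans 116 days (inclusive of both endpoints).
116 = 7 × 16 + 4, so there are 16 full weeks plus 4 extra days.
Each full week contributes 2 days from the set (Thu, Fri): 16 × 2 = 32.
The 4 extra days are Friday, Saturday, Sunday, Monday — 1 of them qualifies.
Total: 32 + 1 = 33.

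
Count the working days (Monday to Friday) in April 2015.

Apr 1, 2015 is a Wednesday.
The range spans 30 days (inclusive of both endpoints).
30 = 7 × 4 + 2, so there are 4 full weeks plus 2 extra days.
Each full week contributes 5 weekdays (Mon–Fri): 4 × 5 = 20.
The 2 extra days are Wed, Thu — 2 of them qualify.
Total: 20 + 2 = 22.

22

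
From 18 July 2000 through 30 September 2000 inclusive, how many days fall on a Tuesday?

11

18 July 2000 is a Tuesday.
That's 75 days from start to end, counting both.
75 = 7 × 10 + 5, so there are 10 full weeks plus 5 extra days.
Each full week contributes one Tuesday: 10 so far.
The 5 extra days are Tuesday, Wednesday, Thursday, Friday, Saturday — 1 of them qualifies.
Total: 10 + 1 = 11.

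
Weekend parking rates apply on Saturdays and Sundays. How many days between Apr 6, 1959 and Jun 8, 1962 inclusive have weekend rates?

330

Apr 6, 1959 is a Monday.
That's 1160 days from start to end, counting both.
1160 = 7 × 165 + 5, so there are 165 full weeks plus 5 extra days.
Each full week contributes 2 weekend days (Sat, Sun): 165 × 2 = 330.
The 5 extra days are Monday, Tuesday, Wednesday, Thursday, Friday — none qualify.
Total: 330 + 0 = 330.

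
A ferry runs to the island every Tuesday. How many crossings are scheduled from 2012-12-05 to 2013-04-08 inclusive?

17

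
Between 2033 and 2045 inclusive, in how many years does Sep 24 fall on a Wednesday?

Day of week of September 24 in each year:
2033: Sat, 2034: Sun, 2035: Mon, 2036: Wed ✓, 2037: Thu, 2038: Fri, 2039: Sat, 2040: Mon, 2041: Tue, 2042: Wed ✓, 2043: Thu, 2044: Sat, 2045: Sun
Wednesdays: 2036, 2042.

2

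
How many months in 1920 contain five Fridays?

5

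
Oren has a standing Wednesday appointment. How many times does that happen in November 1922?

1922-11-01 is a Wednesday.
From 1922-11-01 to 1922-11-30 is 30 days inclusive.
30 = 7 × 4 + 2, so there are 4 full weeks plus 2 extra days.
Each full week contributes one Wednesday: 4 so far.
The 2 extra days are Wed, Thu — 1 of them qualifies.
Total: 4 + 1 = 5.

5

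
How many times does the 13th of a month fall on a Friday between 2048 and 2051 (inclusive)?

6

Friday-the-13ths by year:
2048: Mar, Nov
2049: Aug
2050: May
2051: Jan, Oct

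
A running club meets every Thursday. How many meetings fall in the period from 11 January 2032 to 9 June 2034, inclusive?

11 January 2032 is a Sunday.
The range spans 881 days (inclusive of both endpoints).
881 = 7 × 125 + 6, so there are 125 full weeks plus 6 extra days.
Each full week contributes one Thursday: 125 so far.
The 6 extra days are Sunday, Monday, Tuesday, Wednesday, Thursday, Friday — 1 of them qualifies.
Total: 125 + 1 = 126.

126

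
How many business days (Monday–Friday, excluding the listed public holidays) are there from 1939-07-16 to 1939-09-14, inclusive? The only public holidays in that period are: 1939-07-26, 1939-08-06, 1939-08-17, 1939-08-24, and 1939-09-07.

1939-07-16 is a Sunday.
The range spans 61 days (inclusive of both endpoints).
61 = 7 × 8 + 5, so there are 8 full weeks plus 5 extra days.
Each full week contributes 5 weekdays (Mon–Fri): 8 × 5 = 40.
The 5 extra days are Sunday, Monday, Tuesday, Wednesday, Thursday — 4 of them qualify.
Total: 40 + 4 = 44.
Holidays: 1939-07-26 (Wed); 1939-08-06 (Sun); 1939-08-17 (Thu); 1939-08-24 (Thu); 1939-09-07 (Thu).
4 of the 5 holidays fall on weekdays; the rest are weekends and were already excluded.
Business days: 44 − 4 = 40.

40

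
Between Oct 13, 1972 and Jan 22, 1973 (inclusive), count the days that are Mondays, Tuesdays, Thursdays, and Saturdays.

Oct 13, 1972 is a Friday.
The range spans 102 days (inclusive of both endpoints).
102 = 7 × 14 + 4, so there are 14 full weeks plus 4 extra days.
Each full week contributes 4 days from the set (Mon, Tue, Thu, Sat): 14 × 4 = 56.
The 4 extra days are Friday, Saturday, Sunday, Monday — 2 of them qualify.
Total: 56 + 2 = 58.

58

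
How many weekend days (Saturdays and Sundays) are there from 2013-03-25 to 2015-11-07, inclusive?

2013-03-25 is a Monday.
From 2013-03-25 to 2015-11-07 is 958 days inclusive.
958 = 7 × 136 + 6, so there are 136 full weeks plus 6 extra days.
Each full week contributes 2 weekend days (Sat, Sun): 136 × 2 = 272.
The 6 extra days are Monday, Tuesday, Wednesday, Thursday, Friday, Saturday — 1 of them qualifies.
Total: 272 + 1 = 273.

273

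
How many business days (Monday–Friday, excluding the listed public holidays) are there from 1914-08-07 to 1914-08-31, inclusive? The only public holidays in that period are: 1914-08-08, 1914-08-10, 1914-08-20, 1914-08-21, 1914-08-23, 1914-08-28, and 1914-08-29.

13

1914-08-07 is a Friday.
The range spans 25 days (inclusive of both endpoints).
25 = 7 × 3 + 4, so there are 3 full weeks plus 4 extra days.
Each full week contributes 5 weekdays (Mon–Fri): 3 × 5 = 15.
The 4 extra days are Friday, Saturday, Sunday, Monday — 2 of them qualify.
Total: 15 + 2 = 17.
Holidays: 1914-08-08 (Sat); 1914-08-10 (Mon); 1914-08-20 (Thu); 1914-08-21 (Fri); 1914-08-23 (Sun); 1914-08-28 (Fri); 1914-08-29 (Sat).
4 of the 7 holidays fall on weekdays; the rest are weekends and were already excluded.
Business days: 17 − 4 = 13.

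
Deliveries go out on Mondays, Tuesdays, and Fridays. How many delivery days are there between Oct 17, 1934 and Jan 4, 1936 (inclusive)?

Oct 17, 1934 is a Wednesday.
That's 445 days from start to end, counting both.
445 = 7 × 63 + 4, so there are 63 full weeks plus 4 extra days.
Each full week contributes 3 days from the set (Mon, Tue, Fri): 63 × 3 = 189.
The 4 extra days are Wed, Thu, Fri, Sat — 1 of them qualifies.
Total: 189 + 1 = 190.

190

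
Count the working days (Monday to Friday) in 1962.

1 January 1962 is a Monday.
From 1 January 1962 to 31 December 1962 is 365 days inclusive.
365 = 7 × 52 + 1, so there are 52 full weeks plus 1 extra day.
Each full week contributes 5 weekdays (Mon–Fri): 52 × 5 = 260.
The 1 extra day is Monday — 1 of them qualifies.
Total: 260 + 1 = 261.

261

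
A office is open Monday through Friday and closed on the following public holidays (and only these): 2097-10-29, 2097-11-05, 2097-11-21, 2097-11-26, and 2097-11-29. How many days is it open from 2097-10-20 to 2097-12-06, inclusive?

2097-10-20 is a Sunday.
The range spans 48 days (inclusive of both endpoints).
48 = 7 × 6 + 6, so there are 6 full weeks plus 6 extra days.
Each full week contributes 5 weekdays (Mon–Fri): 6 × 5 = 30.
The 6 extra days are Sun, Mon, Tue, Wed, Thu, Fri — 5 of them qualify.
Total: 30 + 5 = 35.
Holidays: 2097-10-29 (Tue); 2097-11-05 (Tue); 2097-11-21 (Thu); 2097-11-26 (Tue); 2097-11-29 (Fri).
All 5 holidays fall on weekdays, so subtract 5.
Business days: 35 − 5 = 30.

30 business days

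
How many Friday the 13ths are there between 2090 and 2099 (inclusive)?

Friday-the-13ths by year:
2090: Jan, Oct
2091: Apr, Jul
2092: Jun
2093: Feb, Mar, Nov
2094: Aug
2095: May
2096: Jan, Apr, Jul
2097: Sep, Dec
2098: Jun
2099: Feb, Mar, Nov

19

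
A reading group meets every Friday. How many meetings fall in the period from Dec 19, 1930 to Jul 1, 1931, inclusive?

Dec 19, 1930 is a Friday.
From Dec 19, 1930 to Jul 1, 1931 is 195 days inclusive.
195 = 7 × 27 + 6, so there are 27 full weeks plus 6 extra days.
Each full week contributes one Friday: 27 so far.
The 6 extra days are Friday, Saturday, Sunday, Monday, Tuesday, Wednesday — 1 of them qualifies.
Total: 27 + 1 = 28.

28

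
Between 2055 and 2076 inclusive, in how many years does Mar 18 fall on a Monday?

3

Day of week of March 18 in each year:
2055: Thu, 2056: Sat, 2057: Sun, 2058: Mon ✓, 2059: Tue, 2060: Thu, 2061: Fri, 2062: Sat, 2063: Sun, 2064: Tue, 2065: Wed, 2066: Thu, 2067: Fri, 2068: Sun, 2069: Mon ✓, 2070: Tue, 2071: Wed, 2072: Fri, 2073: Sat, 2074: Sun, 2075: Mon ✓, 2076: Wed
Mondays: 2058, 2069, 2075.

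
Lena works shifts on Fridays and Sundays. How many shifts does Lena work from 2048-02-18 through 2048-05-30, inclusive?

29

2048-02-18 is a Tuesday.
The range spans 103 days (inclusive of both endpoints).
103 = 7 × 14 + 5, so there are 14 full weeks plus 5 extra days.
Each full week contributes 2 days from the set (Fri, Sun): 14 × 2 = 28.
The 5 extra days are Tue, Wed, Thu, Fri, Sat — 1 of them qualifies.
Total: 28 + 1 = 29.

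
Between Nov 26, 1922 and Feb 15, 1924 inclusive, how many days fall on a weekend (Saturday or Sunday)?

127

Nov 26, 1922 is a Sunday.
That's 447 days from start to end, counting both.
447 = 7 × 63 + 6, so there are 63 full weeks plus 6 extra days.
Each full week contributes 2 weekend days (Sat, Sun): 63 × 2 = 126.
The 6 extra days are Sun, Mon, Tue, Wed, Thu, Fri — 1 of them qualifies.
Total: 126 + 1 = 127.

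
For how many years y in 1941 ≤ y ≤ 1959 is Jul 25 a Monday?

Day of week of July 25 in each year:
1941: Fri, 1942: Sat, 1943: Sun, 1944: Tue, 1945: Wed, 1946: Thu, 1947: Fri, 1948: Sun, 1949: Mon ✓, 1950: Tue, 1951: Wed, 1952: Fri, 1953: Sat, 1954: Sun, 1955: Mon ✓, 1956: Wed, 1957: Thu, 1958: Fri, 1959: Sat
Mondays: 1949, 1955.

2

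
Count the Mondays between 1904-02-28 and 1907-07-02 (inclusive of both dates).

175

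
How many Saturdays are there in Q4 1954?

October 1, 1954 is a Friday.
That's 92 days from start to end, counting both.
92 = 7 × 13 + 1, so there are 13 full weeks plus 1 extra day.
Each full week contributes one Saturday: 13 so far.
The 1 extra day is Fri — none qualify.
Total: 13 + 0 = 13.

13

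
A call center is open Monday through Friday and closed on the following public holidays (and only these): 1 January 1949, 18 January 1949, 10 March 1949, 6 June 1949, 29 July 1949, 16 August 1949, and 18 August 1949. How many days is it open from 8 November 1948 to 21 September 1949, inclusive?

222

8 November 1948 is a Monday.
The range spans 318 days (inclusive of both endpoints).
318 = 7 × 45 + 3, so there are 45 full weeks plus 3 extra days.
Each full week contributes 5 weekdays (Mon–Fri): 45 × 5 = 225.
The 3 extra days are Mon, Tue, Wed — 3 of them qualify.
Total: 225 + 3 = 228.
Holidays: 1 January 1949 (Sat); 18 January 1949 (Tue); 10 March 1949 (Thu); 6 June 1949 (Mon); 29 July 1949 (Fri); 16 August 1949 (Tue); 18 August 1949 (Thu).
6 of the 7 holidays fall on weekdays; the rest are weekends and were already excluded.
Business days: 228 − 6 = 222.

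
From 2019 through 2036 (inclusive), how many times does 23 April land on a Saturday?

Day of week of April 23 in each year:
2019: Tue, 2020: Thu, 2021: Fri, 2022: Sat ✓, 2023: Sun, 2024: Tue, 2025: Wed, 2026: Thu, 2027: Fri, 2028: Sun, 2029: Mon, 2030: Tue, 2031: Wed, 2032: Fri, 2033: Sat ✓, 2034: Sun, 2035: Mon, 2036: Wed
Saturdays: 2022, 2033.

2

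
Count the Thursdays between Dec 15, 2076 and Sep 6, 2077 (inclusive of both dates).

38 Thursdays

Dec 15, 2076 is a Tuesday.
That's 266 days from start to end, counting both.
266 = 7 × 38, so the span is exactly 38 full weeks.
Each full week contributes one Thursday: 38 so far.
Total: 38.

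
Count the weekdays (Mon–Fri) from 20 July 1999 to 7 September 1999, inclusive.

20 July 1999 is a Tuesday.
That's 50 days from start to end, counting both.
50 = 7 × 7 + 1, so there are 7 full weeks plus 1 extra day.
Each full week contributes 5 weekdays (Mon–Fri): 7 × 5 = 35.
The 1 extra day is Tuesday — 1 of them qualifies.
Total: 35 + 1 = 36.

36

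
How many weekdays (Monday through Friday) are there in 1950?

260

January 1, 1950 is a Sunday.
That's 365 days from start to end, counting both.
365 = 7 × 52 + 1, so there are 52 full weeks plus 1 extra day.
Each full week contributes 5 weekdays (Mon–Fri): 52 × 5 = 260.
The 1 extra day is Sunday — none qualify.
Total: 260 + 0 = 260.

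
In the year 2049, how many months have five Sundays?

4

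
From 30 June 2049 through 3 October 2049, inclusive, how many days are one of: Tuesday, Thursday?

30 June 2049 is a Wednesday.
From 30 June 2049 to 3 October 2049 is 96 days inclusive.
96 = 7 × 13 + 5, so there are 13 full weeks plus 5 extra days.
Each full week contributes 2 days from the set (Tue, Thu): 13 × 2 = 26.
The 5 extra days are Wed, Thu, Fri, Sat, Sun — 1 of them qualifies.
Total: 26 + 1 = 27.

27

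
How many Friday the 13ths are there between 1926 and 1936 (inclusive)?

Friday-the-13ths by year:
1926: Aug
1927: May
1928: Jan, Apr, Jul
1929: Sep, Dec
1930: Jun
1931: Feb, Mar, Nov
1932: May
1933: Jan, Oct
1934: Apr, Jul
1935: Sep, Dec
1936: Mar, Nov

20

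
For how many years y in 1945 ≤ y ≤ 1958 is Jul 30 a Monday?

Day of week of July 30 in each year:
1945: Mon ✓, 1946: Tue, 1947: Wed, 1948: Fri, 1949: Sat, 1950: Sun, 1951: Mon ✓, 1952: Wed, 1953: Thu, 1954: Fri, 1955: Sat, 1956: Mon ✓, 1957: Tue, 1958: Wed
Mondays: 1945, 1951, 1956.

3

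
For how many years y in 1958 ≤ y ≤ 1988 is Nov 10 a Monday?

Day of week of November 10 in each year:
1958: Mon ✓, 1959: Tue, 1960: Thu, 1961: Fri, 1962: Sat, 1963: Sun, 1964: Tue, 1965: Wed, 1966: Thu, 1967: Fri, 1968: Sun, 1969: Mon ✓, 1970: Tue, 1971: Wed, 1972: Fri, 1973: Sat, 1974: Sun, 1975: Mon ✓, 1976: Wed, 1977: Thu, 1978: Fri, 1979: Sat, 1980: Mon ✓, 1981: Tue, 1982: Wed, 1983: Thu, 1984: Sat, 1985: Sun, 1986: Mon ✓, 1987: Tue, 1988: Thu
Mondays: 1958, 1969, 1975, 1980, 1986.

5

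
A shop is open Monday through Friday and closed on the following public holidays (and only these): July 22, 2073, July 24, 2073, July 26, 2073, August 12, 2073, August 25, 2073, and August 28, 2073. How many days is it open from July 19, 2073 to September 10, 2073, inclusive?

July 19, 2073 is a Wednesday.
The range spans 54 days (inclusive of both endpoints).
54 = 7 × 7 + 5, so there are 7 full weeks plus 5 extra days.
Each full week contributes 5 weekdays (Mon–Fri): 7 × 5 = 35.
The 5 extra days are Wed, Thu, Fri, Sat, Sun — 3 of them qualify.
Total: 35 + 3 = 38.
Holidays: July 22, 2073 (Sat); July 24, 2073 (Mon); July 26, 2073 (Wed); August 12, 2073 (Sat); August 25, 2073 (Fri); August 28, 2073 (Mon).
4 of the 6 holidays fall on weekdays; the rest are weekends and were already excluded.
Business days: 38 − 4 = 34.

34 business days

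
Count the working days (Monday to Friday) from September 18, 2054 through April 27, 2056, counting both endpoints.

420

September 18, 2054 is a Friday.
The range spans 588 days (inclusive of both endpoints).
588 = 7 × 84, so the span is exactly 84 full weeks.
Each full week contributes 5 weekdays (Mon–Fri): 84 × 5 = 420.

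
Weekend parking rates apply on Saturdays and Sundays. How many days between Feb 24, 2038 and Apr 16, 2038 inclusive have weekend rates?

14

Feb 24, 2038 is a Wednesday.
That's 52 days from start to end, counting both.
52 = 7 × 7 + 3, so there are 7 full weeks plus 3 extra days.
Each full week contributes 2 weekend days (Sat, Sun): 7 × 2 = 14.
The 3 extra days are Wed, Thu, Fri — none qualify.
Total: 14 + 0 = 14.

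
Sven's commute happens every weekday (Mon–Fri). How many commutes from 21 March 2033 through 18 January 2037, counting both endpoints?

1000 weekdays

21 March 2033 is a Monday.
The range spans 1400 days (inclusive of both endpoints).
1400 = 7 × 200, so the span is exactly 200 full weeks.
Each full week contributes 5 weekdays (Mon–Fri): 200 × 5 = 1000.
Total: 1000.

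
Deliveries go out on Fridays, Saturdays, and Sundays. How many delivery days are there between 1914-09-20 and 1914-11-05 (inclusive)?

19

1914-09-20 is a Sunday.
The range spans 47 days (inclusive of both endpoints).
47 = 7 × 6 + 5, so there are 6 full weeks plus 5 extra days.
Each full week contributes 3 days from the set (Fri, Sat, Sun): 6 × 3 = 18.
The 5 extra days are Sun, Mon, Tue, Wed, Thu — 1 of them qualifies.
Total: 18 + 1 = 19.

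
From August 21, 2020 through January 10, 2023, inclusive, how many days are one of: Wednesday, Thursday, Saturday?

August 21, 2020 is a Friday.
That's 873 days from start to end, counting both.
873 = 7 × 124 + 5, so there are 124 full weeks plus 5 extra days.
Each full week contributes 3 days from the set (Wed, Thu, Sat): 124 × 3 = 372.
The 5 extra days are Fri, Sat, Sun, Mon, Tue — 1 of them qualifies.
Total: 372 + 1 = 373.

373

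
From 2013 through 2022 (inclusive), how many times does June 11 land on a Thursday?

Day of week of June 11 in each year:
2013: Tue, 2014: Wed, 2015: Thu ✓, 2016: Sat, 2017: Sun, 2018: Mon, 2019: Tue, 2020: Thu ✓, 2021: Fri, 2022: Sat
Thursdays: 2015, 2020.

2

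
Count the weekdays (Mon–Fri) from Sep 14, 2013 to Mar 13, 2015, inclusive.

390

Sep 14, 2013 is a Saturday.
That's 546 days from start to end, counting both.
546 = 7 × 78, so the span is exactly 78 full weeks.
Each full week contributes 5 weekdays (Mon–Fri): 78 × 5 = 390.
Total: 390.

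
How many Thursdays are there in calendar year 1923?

January 1, 1923 is a Monday.
The range spans 365 days (inclusive of both endpoints).
365 = 7 × 52 + 1, so there are 52 full weeks plus 1 extra day.
Each full week contributes one Thursday: 52 so far.
The 1 extra day is Mon — none qualify.
Total: 52 + 0 = 52.

52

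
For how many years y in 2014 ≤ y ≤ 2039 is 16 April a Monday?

Day of week of April 16 in each year:
2014: Wed, 2015: Thu, 2016: Sat, 2017: Sun, 2018: Mon ✓, 2019: Tue, 2020: Thu, 2021: Fri, 2022: Sat, 2023: Sun, 2024: Tue, 2025: Wed, 2026: Thu, 2027: Fri, 2028: Sun, 2029: Mon ✓, 2030: Tue, 2031: Wed, 2032: Fri, 2033: Sat, 2034: Sun, 2035: Mon ✓, 2036: Wed, 2037: Thu, 2038: Fri, 2039: Sat
Mondays: 2018, 2029, 2035.

3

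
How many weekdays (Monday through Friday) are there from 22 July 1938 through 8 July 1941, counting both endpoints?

773 weekdays

22 July 1938 is a Friday.
From 22 July 1938 to 8 July 1941 is 1083 days inclusive.
1083 = 7 × 154 + 5, so there are 154 full weeks plus 5 extra days.
Each full week contributes 5 weekdays (Mon–Fri): 154 × 5 = 770.
The 5 extra days are Friday, Saturday, Sunday, Monday, Tuesday — 3 of them qualify.
Total: 770 + 3 = 773.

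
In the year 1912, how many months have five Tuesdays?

5

A month has five Tuesdays exactly when Tuesday falls within its first (length − 28) days.
Jan: 31 days, starts Mon → 5 of Mon, Tue, Wed ✓
Feb: 29 days, starts Thu → 5 of Thu
Mar: 31 days, starts Fri → 5 of Fri, Sat, Sun
Apr: 30 days, starts Mon → 5 of Mon, Tue ✓
May: 31 days, starts Wed → 5 of Wed, Thu, Fri
Jun: 30 days, starts Sat → 5 of Sat, Sun
Jul: 31 days, starts Mon → 5 of Mon, Tue, Wed ✓
Aug: 31 days, starts Thu → 5 of Thu, Fri, Sat
Sep: 30 days, starts Sun → 5 of Sun, Mon
Oct: 31 days, starts Tue → 5 of Tue, Wed, Thu ✓
Nov: 30 days, starts Fri → 5 of Fri, Sat
Dec: 31 days, starts Sun → 5 of Sun, Mon, Tue ✓
Months with five Tuesdays: Jan, Apr, Jul, Oct, Dec.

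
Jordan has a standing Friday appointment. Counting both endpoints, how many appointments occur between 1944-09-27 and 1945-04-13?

1944-09-27 is a Wednesday.
That's 199 days from start to end, counting both.
199 = 7 × 28 + 3, so there are 28 full weeks plus 3 extra days.
Each full week contributes one Friday: 28 so far.
The 3 extra days are Wed, Thu, Fri — 1 of them qualifies.
Total: 28 + 1 = 29.

29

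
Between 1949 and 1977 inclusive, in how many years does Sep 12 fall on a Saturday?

4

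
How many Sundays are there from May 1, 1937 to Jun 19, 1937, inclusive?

May 1, 1937 is a Saturday.
That's 50 days from start to end, counting both.
50 = 7 × 7 + 1, so there are 7 full weeks plus 1 extra day.
Each full week contributes one Sunday: 7 so far.
The 1 extra day is Saturday — none qualify.
Total: 7 + 0 = 7.

7 Sundays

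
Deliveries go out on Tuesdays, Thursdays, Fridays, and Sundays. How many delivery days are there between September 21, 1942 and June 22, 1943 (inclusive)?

September 21, 1942 is a Monday.
From September 21, 1942 to June 22, 1943 is 275 days inclusive.
275 = 7 × 39 + 2, so there are 39 full weeks plus 2 extra days.
Each full week contributes 4 days from the set (Tue, Thu, Fri, Sun): 39 × 4 = 156.
The 2 extra days are Monday, Tuesday — 1 of them qualifies.
Total: 156 + 1 = 157.

157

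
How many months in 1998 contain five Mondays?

4

A month has five Mondays exactly when Monday falls within its first (length − 28) days.
Jan: 31 days, starts Thu → 5 of Thu, Fri, Sat
Feb: 28 days, starts Sun → 5 of (none)
Mar: 31 days, starts Sun → 5 of Sun, Mon, Tue ✓
Apr: 30 days, starts Wed → 5 of Wed, Thu
May: 31 days, starts Fri → 5 of Fri, Sat, Sun
Jun: 30 days, starts Mon → 5 of Mon, Tue ✓
Jul: 31 days, starts Wed → 5 of Wed, Thu, Fri
Aug: 31 days, starts Sat → 5 of Sat, Sun, Mon ✓
Sep: 30 days, starts Tue → 5 of Tue, Wed
Oct: 31 days, starts Thu → 5 of Thu, Fri, Sat
Nov: 30 days, starts Sun → 5 of Sun, Mon ✓
Dec: 31 days, starts Tue → 5 of Tue, Wed, Thu
Months with five Mondays: Mar, Jun, Aug, Nov.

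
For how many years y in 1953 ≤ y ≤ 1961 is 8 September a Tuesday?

Day of week of September 8 in each year:
1953: Tue ✓, 1954: Wed, 1955: Thu, 1956: Sat, 1957: Sun, 1958: Mon, 1959: Tue ✓, 1960: Thu, 1961: Fri
Tuesdays: 1953, 1959.

2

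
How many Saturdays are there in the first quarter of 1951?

13

Jan 1, 1951 is a Monday.
From Jan 1, 1951 to Mar 31, 1951 is 90 days inclusive.
90 = 7 × 12 + 6, so there are 12 full weeks plus 6 extra days.
Each full week contributes one Saturday: 12 so far.
The 6 extra days are Mon, Tue, Wed, Thu, Fri, Sat — 1 of them qualifies.
Total: 12 + 1 = 13.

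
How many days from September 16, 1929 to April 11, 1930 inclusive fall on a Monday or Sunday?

59

September 16, 1929 is a Monday.
The range spans 208 days (inclusive of both endpoints).
208 = 7 × 29 + 5, so there are 29 full weeks plus 5 extra days.
Each full week contributes 2 days from the set (Mon, Sun): 29 × 2 = 58.
The 5 extra days are Monday, Tuesday, Wednesday, Thursday, Friday — 1 of them qualifies.
Total: 58 + 1 = 59.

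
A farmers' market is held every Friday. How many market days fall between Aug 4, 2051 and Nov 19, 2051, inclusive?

Aug 4, 2051 is a Friday.
The range spans 108 days (inclusive of both endpoints).
108 = 7 × 15 + 3, so there are 15 full weeks plus 3 extra days.
Each full week contributes one Friday: 15 so far.
The 3 extra days are Fri, Sat, Sun — 1 of them qualifies.
Total: 15 + 1 = 16.

16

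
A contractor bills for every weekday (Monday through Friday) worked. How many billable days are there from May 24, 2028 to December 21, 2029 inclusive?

May 24, 2028 is a Wednesday.
That's 577 days from start to end, counting both.
577 = 7 × 82 + 3, so there are 82 full weeks plus 3 extra days.
Each full week contributes 5 weekdays (Mon–Fri): 82 × 5 = 410.
The 3 extra days are Wednesday, Thursday, Friday — 3 of them qualify.
Total: 410 + 3 = 413.

413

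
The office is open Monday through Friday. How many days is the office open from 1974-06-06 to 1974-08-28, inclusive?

1974-06-06 is a Thursday.
From 1974-06-06 to 1974-08-28 is 84 days inclusive.
84 = 7 × 12, so the span is exactly 12 full weeks.
Each full week contributes 5 weekdays (Mon–Fri): 12 × 5 = 60.
Total: 60.

60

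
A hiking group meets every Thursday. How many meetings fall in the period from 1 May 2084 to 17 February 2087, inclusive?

146 Thursdays

1 May 2084 is a Monday.
That's 1023 days from start to end, counting both.
1023 = 7 × 146 + 1, so there are 146 full weeks plus 1 extra day.
Each full week contributes one Thursday: 146 so far.
The 1 extra day is Mon — none qualify.
Total: 146 + 0 = 146.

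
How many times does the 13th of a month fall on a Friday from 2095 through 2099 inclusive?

10

Friday-the-13ths by year:
2095: May
2096: Jan, Apr, Jul
2097: Sep, Dec
2098: Jun
2099: Feb, Mar, Nov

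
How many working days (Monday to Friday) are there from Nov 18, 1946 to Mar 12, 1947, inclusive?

83 weekdays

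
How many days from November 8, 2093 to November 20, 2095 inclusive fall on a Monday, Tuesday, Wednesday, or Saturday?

November 8, 2093 is a Sunday.
From November 8, 2093 to November 20, 2095 is 743 days inclusive.
743 = 7 × 106 + 1, so there are 106 full weeks plus 1 extra day.
Each full week contributes 4 days from the set (Mon, Tue, Wed, Sat): 106 × 4 = 424.
The 1 extra day is Sunday — none qualify.
Total: 424 + 0 = 424.

424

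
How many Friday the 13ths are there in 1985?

The 13th falls on a Friday when the month's 13th has weekday Fri.
Jan 13 is Sun; Feb 13 is Wed; Mar 13 is Wed; Apr 13 is Sat; May 13 is Mon; Jun 13 is Thu; Jul 13 is Sat; Aug 13 is Tue; Sep 13 is Fri ✓; Oct 13 is Sun; Nov 13 is Wed; Dec 13 is Fri ✓.
Friday the 13ths: Sep, Dec.

2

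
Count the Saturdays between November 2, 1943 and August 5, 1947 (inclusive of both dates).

November 2, 1943 is a Tuesday.
That's 1373 days from start to end, counting both.
1373 = 7 × 196 + 1, so there are 196 full weeks plus 1 extra day.
Each full week contributes one Saturday: 196 so far.
The 1 extra day is Tue — none qualify.
Total: 196 + 0 = 196.

196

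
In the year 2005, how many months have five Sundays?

4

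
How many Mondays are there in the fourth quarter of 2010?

2010-10-01 is a Friday.
From 2010-10-01 to 2010-12-31 is 92 days inclusive.
92 = 7 × 13 + 1, so there are 13 full weeks plus 1 extra day.
Each full week contributes one Monday: 13 so far.
The 1 extra day is Friday — none qualify.
Total: 13 + 0 = 13.

13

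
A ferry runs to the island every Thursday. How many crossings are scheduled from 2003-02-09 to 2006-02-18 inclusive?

158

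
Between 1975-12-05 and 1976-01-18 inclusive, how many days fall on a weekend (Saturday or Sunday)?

14

1975-12-05 is a Friday.
The range spans 45 days (inclusive of both endpoints).
45 = 7 × 6 + 3, so there are 6 full weeks plus 3 extra days.
Each full week contributes 2 weekend days (Sat, Sun): 6 × 2 = 12.
The 3 extra days are Friday, Saturday, Sunday — 2 of them qualify.
Total: 12 + 2 = 14.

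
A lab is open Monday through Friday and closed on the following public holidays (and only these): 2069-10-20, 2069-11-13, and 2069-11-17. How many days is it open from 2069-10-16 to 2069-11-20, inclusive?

2069-10-16 is a Wednesday.
That's 36 days from start to end, counting both.
36 = 7 × 5 + 1, so there are 5 full weeks plus 1 extra day.
Each full week contributes 5 weekdays (Mon–Fri): 5 × 5 = 25.
The 1 extra day is Wed — 1 of them qualifies.
Total: 25 + 1 = 26.
Holidays: 2069-10-20 (Sun); 2069-11-13 (Wed); 2069-11-17 (Sun).
1 of the 3 holidays fall on weekdays; the rest are weekends and were already excluded.
Business days: 26 − 1 = 25.

25 business days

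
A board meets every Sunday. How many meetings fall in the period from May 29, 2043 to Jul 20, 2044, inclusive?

May 29, 2043 is a Friday.
The range spans 419 days (inclusive of both endpoints).
419 = 7 × 59 + 6, so there are 59 full weeks plus 6 extra days.
Each full week contributes one Sunday: 59 so far.
The 6 extra days are Fri, Sat, Sun, Mon, Tue, Wed — 1 of them qualifies.
Total: 59 + 1 = 60.

60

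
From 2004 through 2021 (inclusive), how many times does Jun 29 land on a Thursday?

2

Day of week of June 29 in each year:
2004: Tue, 2005: Wed, 2006: Thu ✓, 2007: Fri, 2008: Sun, 2009: Mon, 2010: Tue, 2011: Wed, 2012: Fri, 2013: Sat, 2014: Sun, 2015: Mon, 2016: Wed, 2017: Thu ✓, 2018: Fri, 2019: Sat, 2020: Mon, 2021: Tue
Thursdays: 2006, 2017.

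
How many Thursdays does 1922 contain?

Jan 1, 1922 is a Sunday.
The range spans 365 days (inclusive of both endpoints).
365 = 7 × 52 + 1, so there are 52 full weeks plus 1 extra day.
Each full week contributes one Thursday: 52 so far.
The 1 extra day is Sunday — none qualify.
Total: 52 + 0 = 52.

52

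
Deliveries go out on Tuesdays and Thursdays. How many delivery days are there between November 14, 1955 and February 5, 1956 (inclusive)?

November 14, 1955 is a Monday.
From November 14, 1955 to February 5, 1956 is 84 days inclusive.
84 = 7 × 12, so the span is exactly 12 full weeks.
Each full week contributes 2 days from the set (Tue, Thu): 12 × 2 = 24.

24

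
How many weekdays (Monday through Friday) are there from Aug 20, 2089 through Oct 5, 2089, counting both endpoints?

33 weekdays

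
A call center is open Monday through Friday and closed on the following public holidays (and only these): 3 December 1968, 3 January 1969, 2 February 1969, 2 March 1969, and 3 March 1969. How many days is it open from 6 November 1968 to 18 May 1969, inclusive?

135

6 November 1968 is a Wednesday.
From 6 November 1968 to 18 May 1969 is 194 days inclusive.
194 = 7 × 27 + 5, so there are 27 full weeks plus 5 extra days.
Each full week contributes 5 weekdays (Mon–Fri): 27 × 5 = 135.
The 5 extra days are Wed, Thu, Fri, Sat, Sun — 3 of them qualify.
Total: 135 + 3 = 138.
Holidays: 3 December 1968 (Tue); 3 January 1969 (Fri); 2 February 1969 (Sun); 2 March 1969 (Sun); 3 March 1969 (Mon).
3 of the 5 holidays fall on weekdays; the rest are weekends and were already excluded.
Business days: 138 − 3 = 135.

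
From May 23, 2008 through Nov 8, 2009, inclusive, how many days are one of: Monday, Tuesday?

152

May 23, 2008 is a Friday.
From May 23, 2008 to Nov 8, 2009 is 535 days inclusive.
535 = 7 × 76 + 3, so there are 76 full weeks plus 3 extra days.
Each full week contributes 2 days from the set (Mon, Tue): 76 × 2 = 152.
The 3 extra days are Fri, Sat, Sun — none qualify.
Total: 152 + 0 = 152.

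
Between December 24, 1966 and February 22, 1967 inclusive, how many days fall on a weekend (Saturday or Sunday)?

18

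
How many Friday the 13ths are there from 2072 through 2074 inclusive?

Friday-the-13ths by year:
2072: May
2073: Jan, Oct
2074: Apr, Jul

5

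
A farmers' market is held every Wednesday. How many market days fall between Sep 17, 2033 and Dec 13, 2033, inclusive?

12

Sep 17, 2033 is a Saturday.
The range spans 88 days (inclusive of both endpoints).
88 = 7 × 12 + 4, so there are 12 full weeks plus 4 extra days.
Each full week contributes one Wednesday: 12 so far.
The 4 extra days are Saturday, Sunday, Monday, Tuesday — none qualify.
Total: 12 + 0 = 12.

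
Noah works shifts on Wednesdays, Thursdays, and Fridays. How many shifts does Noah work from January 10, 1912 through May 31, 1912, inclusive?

January 10, 1912 is a Wednesday.
That's 143 days from start to end, counting both.
143 = 7 × 20 + 3, so there are 20 full weeks plus 3 extra days.
Each full week contributes 3 days from the set (Wed, Thu, Fri): 20 × 3 = 60.
The 3 extra days are Wed, Thu, Fri — 3 of them qualify.
Total: 60 + 3 = 63.

63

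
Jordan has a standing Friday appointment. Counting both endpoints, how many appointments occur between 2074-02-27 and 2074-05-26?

2074-02-27 is a Tuesday.
That's 89 days from start to end, counting both.
89 = 7 × 12 + 5, so there are 12 full weeks plus 5 extra days.
Each full week contributes one Friday: 12 so far.
The 5 extra days are Tuesday, Wednesday, Thursday, Friday, Saturday — 1 of them qualifies.
Total: 12 + 1 = 13.

13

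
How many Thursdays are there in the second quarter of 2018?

13

April 1, 2018 is a Sunday.
The range spans 91 days (inclusive of both endpoints).
91 = 7 × 13, so the span is exactly 13 full weeks.
Each full week contributes one Thursday: 13 so far.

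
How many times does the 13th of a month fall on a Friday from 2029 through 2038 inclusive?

Friday-the-13ths by year:
2029: Apr, Jul
2030: Sep, Dec
2031: Jun
2032: Feb, Aug
2033: May
2034: Jan, Oct
2035: Apr, Jul
2036: Jun
2037: Feb, Mar, Nov
2038: Aug

17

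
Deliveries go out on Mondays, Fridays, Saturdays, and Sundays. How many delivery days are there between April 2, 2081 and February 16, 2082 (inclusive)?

184

April 2, 2081 is a Wednesday.
From April 2, 2081 to February 16, 2082 is 321 days inclusive.
321 = 7 × 45 + 6, so there are 45 full weeks plus 6 extra days.
Each full week contributes 4 days from the set (Mon, Fri, Sat, Sun): 45 × 4 = 180.
The 6 extra days are Wednesday, Thursday, Friday, Saturday, Sunday, Monday — 4 of them qualify.
Total: 180 + 4 = 184.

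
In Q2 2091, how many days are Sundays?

2091-04-01 is a Sunday.
The range spans 91 days (inclusive of both endpoints).
91 = 7 × 13, so the span is exactly 13 full weeks.
Each full week contributes one Sunday: 13 so far.
Total: 13.

13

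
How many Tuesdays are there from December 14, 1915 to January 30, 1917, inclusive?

December 14, 1915 is a Tuesday.
The range spans 414 days (inclusive of both endpoints).
414 = 7 × 59 + 1, so there are 59 full weeks plus 1 extra day.
Each full week contributes one Tuesday: 59 so far.
The 1 extra day is Tuesday — 1 of them qualifies.
Total: 59 + 1 = 60.

60 Tuesdays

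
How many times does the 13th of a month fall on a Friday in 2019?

The 13th falls on a Friday when the month's 13th has weekday Fri.
Jan 13 is Sun; Feb 13 is Wed; Mar 13 is Wed; Apr 13 is Sat; May 13 is Mon; Jun 13 is Thu; Jul 13 is Sat; Aug 13 is Tue; Sep 13 is Fri ✓; Oct 13 is Sun; Nov 13 is Wed; Dec 13 is Fri ✓.
Friday the 13ths: Sep, Dec.

2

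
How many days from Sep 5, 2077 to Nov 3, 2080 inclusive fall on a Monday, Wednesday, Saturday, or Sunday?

Sep 5, 2077 is a Sunday.
From Sep 5, 2077 to Nov 3, 2080 is 1156 days inclusive.
1156 = 7 × 165 + 1, so there are 165 full weeks plus 1 extra day.
Each full week contributes 4 days from the set (Mon, Wed, Sat, Sun): 165 × 4 = 660.
The 1 extra day is Sunday — 1 of them qualifies.
Total: 660 + 1 = 661.

661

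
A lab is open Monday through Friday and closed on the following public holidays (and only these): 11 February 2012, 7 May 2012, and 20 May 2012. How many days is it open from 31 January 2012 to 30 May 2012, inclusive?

31 January 2012 is a Tuesday.
The range spans 121 days (inclusive of both endpoints).
121 = 7 × 17 + 2, so there are 17 full weeks plus 2 extra days.
Each full week contributes 5 weekdays (Mon–Fri): 17 × 5 = 85.
The 2 extra days are Tuesday, Wednesday — 2 of them qualify.
Total: 85 + 2 = 87.
Holidays: 11 February 2012 (Sat); 7 May 2012 (Mon); 20 May 2012 (Sun).
1 of the 3 holidays fall on weekdays; the rest are weekends and were already excluded.
Business days: 87 − 1 = 86.

86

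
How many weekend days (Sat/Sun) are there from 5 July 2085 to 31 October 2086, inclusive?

5 July 2085 is a Thursday.
From 5 July 2085 to 31 October 2086 is 484 days inclusive.
484 = 7 × 69 + 1, so there are 69 full weeks plus 1 extra day.
Each full week contributes 2 weekend days (Sat, Sun): 69 × 2 = 138.
The 1 extra day is Thursday — none qualify.
Total: 138 + 0 = 138.

138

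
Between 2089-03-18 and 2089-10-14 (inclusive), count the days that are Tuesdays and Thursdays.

2089-03-18 is a Friday.
From 2089-03-18 to 2089-10-14 is 211 days inclusive.
211 = 7 × 30 + 1, so there are 30 full weeks plus 1 extra day.
Each full week contributes 2 days from the set (Tue, Thu): 30 × 2 = 60.
The 1 extra day is Friday — none qualify.
Total: 60 + 0 = 60.

60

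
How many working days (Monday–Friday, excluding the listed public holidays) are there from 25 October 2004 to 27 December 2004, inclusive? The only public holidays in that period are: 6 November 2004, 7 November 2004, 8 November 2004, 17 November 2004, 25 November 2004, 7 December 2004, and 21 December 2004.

25 October 2004 is a Monday.
The range spans 64 days (inclusive of both endpoints).
64 = 7 × 9 + 1, so there are 9 full weeks plus 1 extra day.
Each full week contributes 5 weekdays (Mon–Fri): 9 × 5 = 45.
The 1 extra day is Mon — 1 of them qualifies.
Total: 45 + 1 = 46.
Holidays: 6 November 2004 (Sat); 7 November 2004 (Sun); 8 November 2004 (Mon); 17 November 2004 (Wed); 25 November 2004 (Thu); 7 December 2004 (Tue); 21 December 2004 (Tue).
5 of the 7 holidays fall on weekdays; the rest are weekends and were already excluded.
Business days: 46 − 5 = 41.

41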